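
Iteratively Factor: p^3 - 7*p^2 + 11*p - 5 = (p - 5)*(p^2 - 2*p + 1) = (p - 5)*(p - 1)*(p - 1)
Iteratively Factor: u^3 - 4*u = (u - 2)*(u^2 + 2*u) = (u - 2)*(u + 2)*(u)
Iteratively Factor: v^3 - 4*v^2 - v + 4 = (v + 1)*(v^2 - 5*v + 4) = (v - 4)*(v + 1)*(v - 1)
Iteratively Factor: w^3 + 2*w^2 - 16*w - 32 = (w - 4)*(w^2 + 6*w + 8) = (w - 4)*(w + 4)*(w + 2)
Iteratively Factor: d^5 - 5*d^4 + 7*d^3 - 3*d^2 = (d)*(d^4 - 5*d^3 + 7*d^2 - 3*d) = d*(d - 1)*(d^3 - 4*d^2 + 3*d) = d*(d - 3)*(d - 1)*(d^2 - d) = d^2*(d - 3)*(d - 1)*(d - 1)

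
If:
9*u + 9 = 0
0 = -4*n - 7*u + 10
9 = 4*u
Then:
No Solution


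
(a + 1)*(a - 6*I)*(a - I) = a^3 + a^2 - 7*I*a^2 - 6*a - 7*I*a - 6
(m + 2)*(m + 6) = m^2 + 8*m + 12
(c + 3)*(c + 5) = c^2 + 8*c + 15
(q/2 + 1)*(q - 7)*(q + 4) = q^3/2 - q^2/2 - 17*q - 28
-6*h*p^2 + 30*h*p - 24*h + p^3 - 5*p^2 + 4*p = (-6*h + p)*(p - 4)*(p - 1)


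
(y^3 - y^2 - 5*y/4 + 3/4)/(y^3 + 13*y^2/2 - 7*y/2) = (2*y^2 - y - 3)/(2*y*(y + 7))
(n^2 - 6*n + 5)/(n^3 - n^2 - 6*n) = (-n^2 + 6*n - 5)/(n*(-n^2 + n + 6))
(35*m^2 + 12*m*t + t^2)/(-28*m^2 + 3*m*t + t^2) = (5*m + t)/(-4*m + t)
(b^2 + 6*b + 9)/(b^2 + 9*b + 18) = (b + 3)/(b + 6)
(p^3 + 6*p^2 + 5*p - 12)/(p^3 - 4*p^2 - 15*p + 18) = (p + 4)/(p - 6)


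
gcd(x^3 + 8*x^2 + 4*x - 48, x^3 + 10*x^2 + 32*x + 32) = x + 4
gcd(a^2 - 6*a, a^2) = a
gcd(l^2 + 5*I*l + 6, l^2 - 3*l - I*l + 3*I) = l - I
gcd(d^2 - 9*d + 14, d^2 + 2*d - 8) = d - 2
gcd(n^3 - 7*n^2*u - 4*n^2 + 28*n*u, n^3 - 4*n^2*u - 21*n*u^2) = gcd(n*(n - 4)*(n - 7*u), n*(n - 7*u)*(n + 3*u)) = -n^2 + 7*n*u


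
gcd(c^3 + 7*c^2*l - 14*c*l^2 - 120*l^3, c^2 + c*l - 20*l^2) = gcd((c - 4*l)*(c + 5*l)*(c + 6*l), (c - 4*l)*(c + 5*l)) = c^2 + c*l - 20*l^2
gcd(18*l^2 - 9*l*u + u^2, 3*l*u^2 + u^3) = 1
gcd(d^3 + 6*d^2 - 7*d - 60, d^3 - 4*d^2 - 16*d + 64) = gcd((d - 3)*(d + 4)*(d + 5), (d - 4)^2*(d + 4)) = d + 4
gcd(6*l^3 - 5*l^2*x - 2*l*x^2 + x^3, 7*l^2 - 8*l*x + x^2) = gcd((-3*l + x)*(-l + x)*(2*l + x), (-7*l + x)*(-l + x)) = -l + x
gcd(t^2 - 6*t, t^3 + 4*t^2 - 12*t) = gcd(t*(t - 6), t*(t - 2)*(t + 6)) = t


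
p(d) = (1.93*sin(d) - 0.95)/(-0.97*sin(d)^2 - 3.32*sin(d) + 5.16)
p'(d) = (1.94*sin(d)*cos(d) + 3.32*cos(d))*(1.93*sin(d) - 0.95)/(-0.97*sin(d)^2 - 3.32*sin(d) + 5.16)^2 + 1.93*cos(d)/(-0.97*sin(d)^2 - 3.32*sin(d) + 5.16) = (1.8721*sin(d)^2 - 1.843*sin(d) + 6.8048)*cos(d)/(0.9409*sin(d)^4 + 6.4408*sin(d)^3 + 1.012*sin(d)^2 - 34.2624*sin(d) + 26.6256)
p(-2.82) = -0.26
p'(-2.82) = -0.19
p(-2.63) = -0.29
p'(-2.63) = -0.17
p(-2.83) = -0.25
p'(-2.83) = -0.19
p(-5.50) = 0.18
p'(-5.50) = 0.84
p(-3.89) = 0.15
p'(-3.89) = -0.78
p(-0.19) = -0.23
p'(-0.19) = 0.21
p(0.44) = -0.04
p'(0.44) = 0.45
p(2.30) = 0.23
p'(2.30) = -0.94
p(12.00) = -0.30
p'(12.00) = 0.16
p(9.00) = -0.04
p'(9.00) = -0.44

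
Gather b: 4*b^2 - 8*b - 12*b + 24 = 4*b^2 - 20*b + 24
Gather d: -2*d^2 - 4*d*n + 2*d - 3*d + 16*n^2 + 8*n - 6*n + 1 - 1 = -2*d^2 + d*(-4*n - 1) + 16*n^2 + 2*n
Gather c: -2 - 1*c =-c - 2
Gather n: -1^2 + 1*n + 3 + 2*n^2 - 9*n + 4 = 2*n^2 - 8*n + 6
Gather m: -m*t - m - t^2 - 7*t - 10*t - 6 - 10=m*(-t - 1) - t^2 - 17*t - 16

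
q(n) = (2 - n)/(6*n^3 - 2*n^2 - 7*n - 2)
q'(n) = (2 - n)*(-18*n^2 + 4*n + 7)/(6*n^3 - 2*n^2 - 7*n - 2)^2 - 1/(6*n^3 - 2*n^2 - 7*n - 2) = (-6*n^3 + 2*n^2 + 7*n - (n - 2)*(-18*n^2 + 4*n + 7) + 2)/(-6*n^3 + 2*n^2 + 7*n + 2)^2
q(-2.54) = -0.05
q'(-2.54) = -0.05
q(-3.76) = -0.02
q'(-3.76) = -0.01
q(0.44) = -0.31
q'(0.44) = 0.54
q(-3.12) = -0.03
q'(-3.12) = -0.02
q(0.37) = -0.36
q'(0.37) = 0.69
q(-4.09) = -0.01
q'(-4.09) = -0.01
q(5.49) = -0.00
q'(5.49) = 0.00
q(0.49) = -0.29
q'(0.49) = 0.45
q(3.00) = -0.00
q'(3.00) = 0.00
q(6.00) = 0.00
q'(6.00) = 0.00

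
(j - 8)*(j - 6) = j^2 - 14*j + 48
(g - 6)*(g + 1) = g^2 - 5*g - 6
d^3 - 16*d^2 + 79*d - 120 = (d - 8)*(d - 5)*(d - 3)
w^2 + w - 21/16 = (w - 3/4)*(w + 7/4)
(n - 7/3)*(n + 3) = n^2 + 2*n/3 - 7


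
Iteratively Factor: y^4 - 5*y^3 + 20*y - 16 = (y - 4)*(y^3 - y^2 - 4*y + 4) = (y - 4)*(y + 2)*(y^2 - 3*y + 2) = (y - 4)*(y - 2)*(y + 2)*(y - 1)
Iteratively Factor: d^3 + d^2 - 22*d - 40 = (d + 4)*(d^2 - 3*d - 10) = (d - 5)*(d + 4)*(d + 2)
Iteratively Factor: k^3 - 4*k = (k + 2)*(k^2 - 2*k) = k*(k + 2)*(k - 2)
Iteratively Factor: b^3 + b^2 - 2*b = (b)*(b^2 + b - 2) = b*(b + 2)*(b - 1)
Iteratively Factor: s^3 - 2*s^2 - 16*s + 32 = (s + 4)*(s^2 - 6*s + 8) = (s - 2)*(s + 4)*(s - 4)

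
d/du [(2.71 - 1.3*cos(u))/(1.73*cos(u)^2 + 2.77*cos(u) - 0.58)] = (-2.249*cos(u)^2 + 9.3766*cos(u) + 6.7527)*sin(u)/(2.9929*cos(u)^4 + 9.5842*cos(u)^3 + 5.6661*cos(u)^2 - 3.2132*cos(u) + 0.3364)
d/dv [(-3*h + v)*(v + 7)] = -3*h + 2*v + 7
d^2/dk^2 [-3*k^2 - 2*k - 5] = -6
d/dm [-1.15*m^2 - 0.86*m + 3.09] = -2.3*m - 0.86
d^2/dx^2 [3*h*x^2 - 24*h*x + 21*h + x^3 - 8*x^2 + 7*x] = 6*h + 6*x - 16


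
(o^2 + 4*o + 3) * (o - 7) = o^3 - 3*o^2 - 25*o - 21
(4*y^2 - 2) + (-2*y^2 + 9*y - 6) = 2*y^2 + 9*y - 8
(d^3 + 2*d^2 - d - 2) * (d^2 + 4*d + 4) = d^5 + 6*d^4 + 11*d^3 + 2*d^2 - 12*d - 8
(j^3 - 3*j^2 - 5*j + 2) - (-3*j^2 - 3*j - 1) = j^3 - 2*j + 3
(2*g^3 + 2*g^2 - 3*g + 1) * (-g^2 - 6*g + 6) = -2*g^5 - 14*g^4 + 3*g^3 + 29*g^2 - 24*g + 6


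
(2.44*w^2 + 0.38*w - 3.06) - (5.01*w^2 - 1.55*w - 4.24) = -2.57*w^2 + 1.93*w + 1.18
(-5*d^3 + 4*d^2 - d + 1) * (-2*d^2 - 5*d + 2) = 10*d^5 + 17*d^4 - 28*d^3 + 11*d^2 - 7*d + 2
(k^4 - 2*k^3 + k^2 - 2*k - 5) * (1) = k^4 - 2*k^3 + k^2 - 2*k - 5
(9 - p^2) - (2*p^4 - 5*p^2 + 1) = -2*p^4 + 4*p^2 + 8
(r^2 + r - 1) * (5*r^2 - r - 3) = 5*r^4 + 4*r^3 - 9*r^2 - 2*r + 3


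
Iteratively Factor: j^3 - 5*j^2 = (j)*(j^2 - 5*j) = j^2*(j - 5)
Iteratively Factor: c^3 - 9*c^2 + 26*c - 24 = (c - 4)*(c^2 - 5*c + 6) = (c - 4)*(c - 3)*(c - 2)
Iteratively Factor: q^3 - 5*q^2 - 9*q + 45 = (q - 5)*(q^2 - 9) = (q - 5)*(q + 3)*(q - 3)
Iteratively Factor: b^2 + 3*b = (b)*(b + 3)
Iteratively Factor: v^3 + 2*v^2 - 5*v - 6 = (v - 2)*(v^2 + 4*v + 3) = (v - 2)*(v + 3)*(v + 1)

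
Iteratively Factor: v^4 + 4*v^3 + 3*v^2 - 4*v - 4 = (v + 2)*(v^3 + 2*v^2 - v - 2) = (v + 2)^2*(v^2 - 1) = (v + 1)*(v + 2)^2*(v - 1)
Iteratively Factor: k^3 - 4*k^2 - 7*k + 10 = (k - 1)*(k^2 - 3*k - 10) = (k - 5)*(k - 1)*(k + 2)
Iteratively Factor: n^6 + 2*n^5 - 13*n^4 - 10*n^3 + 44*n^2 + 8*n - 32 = (n + 2)*(n^5 - 13*n^3 + 16*n^2 + 12*n - 16) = (n + 2)*(n + 4)*(n^4 - 4*n^3 + 3*n^2 + 4*n - 4) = (n - 2)*(n + 2)*(n + 4)*(n^3 - 2*n^2 - n + 2) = (n - 2)*(n - 1)*(n + 2)*(n + 4)*(n^2 - n - 2) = (n - 2)*(n - 1)*(n + 1)*(n + 2)*(n + 4)*(n - 2)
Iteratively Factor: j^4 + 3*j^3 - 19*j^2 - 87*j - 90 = (j + 3)*(j^3 - 19*j - 30) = (j + 2)*(j + 3)*(j^2 - 2*j - 15) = (j - 5)*(j + 2)*(j + 3)*(j + 3)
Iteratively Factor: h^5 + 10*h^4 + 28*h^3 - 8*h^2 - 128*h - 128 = (h + 4)*(h^4 + 6*h^3 + 4*h^2 - 24*h - 32) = (h + 4)^2*(h^3 + 2*h^2 - 4*h - 8) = (h - 2)*(h + 4)^2*(h^2 + 4*h + 4) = (h - 2)*(h + 2)*(h + 4)^2*(h + 2)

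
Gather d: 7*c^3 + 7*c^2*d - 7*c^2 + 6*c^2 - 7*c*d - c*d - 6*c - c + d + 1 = 7*c^3 - c^2 - 7*c + d*(7*c^2 - 8*c + 1) + 1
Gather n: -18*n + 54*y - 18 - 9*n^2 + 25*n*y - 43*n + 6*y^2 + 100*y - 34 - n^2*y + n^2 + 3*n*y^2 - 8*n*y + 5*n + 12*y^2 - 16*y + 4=n^2*(-y - 8) + n*(3*y^2 + 17*y - 56) + 18*y^2 + 138*y - 48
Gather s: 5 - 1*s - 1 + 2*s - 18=s - 14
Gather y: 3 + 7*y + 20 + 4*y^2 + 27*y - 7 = 4*y^2 + 34*y + 16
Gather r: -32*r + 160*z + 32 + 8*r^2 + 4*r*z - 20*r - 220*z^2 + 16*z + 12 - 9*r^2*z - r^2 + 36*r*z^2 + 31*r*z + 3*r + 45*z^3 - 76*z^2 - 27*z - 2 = r^2*(7 - 9*z) + r*(36*z^2 + 35*z - 49) + 45*z^3 - 296*z^2 + 149*z + 42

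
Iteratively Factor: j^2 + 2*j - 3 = (j - 1)*(j + 3)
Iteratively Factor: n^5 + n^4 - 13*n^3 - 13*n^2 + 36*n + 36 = (n + 3)*(n^4 - 2*n^3 - 7*n^2 + 8*n + 12) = (n + 1)*(n + 3)*(n^3 - 3*n^2 - 4*n + 12) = (n - 3)*(n + 1)*(n + 3)*(n^2 - 4) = (n - 3)*(n - 2)*(n + 1)*(n + 3)*(n + 2)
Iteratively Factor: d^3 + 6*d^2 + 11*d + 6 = (d + 2)*(d^2 + 4*d + 3) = (d + 2)*(d + 3)*(d + 1)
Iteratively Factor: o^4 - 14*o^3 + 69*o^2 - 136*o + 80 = (o - 4)*(o^3 - 10*o^2 + 29*o - 20) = (o - 4)^2*(o^2 - 6*o + 5) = (o - 4)^2*(o - 1)*(o - 5)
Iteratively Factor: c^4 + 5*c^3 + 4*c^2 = (c + 4)*(c^3 + c^2) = (c + 1)*(c + 4)*(c^2) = c*(c + 1)*(c + 4)*(c)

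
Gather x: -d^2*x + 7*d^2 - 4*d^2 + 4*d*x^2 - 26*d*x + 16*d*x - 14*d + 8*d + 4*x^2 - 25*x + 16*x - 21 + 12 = 3*d^2 - 6*d + x^2*(4*d + 4) + x*(-d^2 - 10*d - 9) - 9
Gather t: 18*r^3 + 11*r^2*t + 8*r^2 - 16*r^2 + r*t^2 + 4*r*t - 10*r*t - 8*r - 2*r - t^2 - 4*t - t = 18*r^3 - 8*r^2 - 10*r + t^2*(r - 1) + t*(11*r^2 - 6*r - 5)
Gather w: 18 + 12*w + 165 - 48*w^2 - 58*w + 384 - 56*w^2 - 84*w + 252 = -104*w^2 - 130*w + 819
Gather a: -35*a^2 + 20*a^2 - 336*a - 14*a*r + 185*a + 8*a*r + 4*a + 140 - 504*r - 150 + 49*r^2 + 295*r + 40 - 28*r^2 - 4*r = -15*a^2 + a*(-6*r - 147) + 21*r^2 - 213*r + 30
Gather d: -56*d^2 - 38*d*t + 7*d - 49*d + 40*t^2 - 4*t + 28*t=-56*d^2 + d*(-38*t - 42) + 40*t^2 + 24*t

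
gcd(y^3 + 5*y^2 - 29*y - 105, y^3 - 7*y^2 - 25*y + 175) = y - 5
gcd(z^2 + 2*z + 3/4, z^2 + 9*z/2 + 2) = z + 1/2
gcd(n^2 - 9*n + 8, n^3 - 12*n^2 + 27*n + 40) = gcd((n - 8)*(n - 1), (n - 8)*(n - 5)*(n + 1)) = n - 8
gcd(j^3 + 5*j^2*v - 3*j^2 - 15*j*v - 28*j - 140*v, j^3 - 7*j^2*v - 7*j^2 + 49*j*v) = j - 7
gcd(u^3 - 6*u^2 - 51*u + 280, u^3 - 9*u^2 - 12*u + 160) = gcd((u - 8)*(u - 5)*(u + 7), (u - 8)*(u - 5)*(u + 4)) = u^2 - 13*u + 40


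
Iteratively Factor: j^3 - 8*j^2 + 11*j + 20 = (j - 5)*(j^2 - 3*j - 4) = (j - 5)*(j - 4)*(j + 1)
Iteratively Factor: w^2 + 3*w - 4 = (w - 1)*(w + 4)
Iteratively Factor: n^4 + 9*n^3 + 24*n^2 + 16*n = (n + 4)*(n^3 + 5*n^2 + 4*n) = (n + 1)*(n + 4)*(n^2 + 4*n) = n*(n + 1)*(n + 4)*(n + 4)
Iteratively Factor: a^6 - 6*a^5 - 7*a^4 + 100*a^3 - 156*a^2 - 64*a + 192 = (a + 4)*(a^5 - 10*a^4 + 33*a^3 - 32*a^2 - 28*a + 48) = (a - 4)*(a + 4)*(a^4 - 6*a^3 + 9*a^2 + 4*a - 12) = (a - 4)*(a - 2)*(a + 4)*(a^3 - 4*a^2 + a + 6) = (a - 4)*(a - 3)*(a - 2)*(a + 4)*(a^2 - a - 2) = (a - 4)*(a - 3)*(a - 2)^2*(a + 4)*(a + 1)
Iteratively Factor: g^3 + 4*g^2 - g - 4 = (g + 4)*(g^2 - 1) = (g - 1)*(g + 4)*(g + 1)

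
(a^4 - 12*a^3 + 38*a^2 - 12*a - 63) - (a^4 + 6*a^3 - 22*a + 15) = -18*a^3 + 38*a^2 + 10*a - 78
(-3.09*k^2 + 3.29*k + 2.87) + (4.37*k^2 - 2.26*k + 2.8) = 1.28*k^2 + 1.03*k + 5.67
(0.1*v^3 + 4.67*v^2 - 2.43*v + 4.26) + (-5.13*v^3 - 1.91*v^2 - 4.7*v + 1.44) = -5.03*v^3 + 2.76*v^2 - 7.13*v + 5.7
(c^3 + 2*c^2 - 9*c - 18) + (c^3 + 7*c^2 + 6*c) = 2*c^3 + 9*c^2 - 3*c - 18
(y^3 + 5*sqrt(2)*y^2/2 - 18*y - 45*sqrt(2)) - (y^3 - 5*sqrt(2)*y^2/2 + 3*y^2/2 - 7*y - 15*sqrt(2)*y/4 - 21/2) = -3*y^2/2 + 5*sqrt(2)*y^2 - 11*y + 15*sqrt(2)*y/4 - 45*sqrt(2) + 21/2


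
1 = 1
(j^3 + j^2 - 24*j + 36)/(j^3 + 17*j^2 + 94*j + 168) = (j^2 - 5*j + 6)/(j^2 + 11*j + 28)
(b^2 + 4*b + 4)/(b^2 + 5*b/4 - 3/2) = 4*(b + 2)/(4*b - 3)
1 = 1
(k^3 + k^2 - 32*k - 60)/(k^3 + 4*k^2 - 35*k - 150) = (k + 2)/(k + 5)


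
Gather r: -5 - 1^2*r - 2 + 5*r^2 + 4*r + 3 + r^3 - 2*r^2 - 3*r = r^3 + 3*r^2 - 4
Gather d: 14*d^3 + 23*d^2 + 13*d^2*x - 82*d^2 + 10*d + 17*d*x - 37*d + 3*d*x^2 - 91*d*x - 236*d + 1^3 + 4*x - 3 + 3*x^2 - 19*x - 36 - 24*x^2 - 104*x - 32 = 14*d^3 + d^2*(13*x - 59) + d*(3*x^2 - 74*x - 263) - 21*x^2 - 119*x - 70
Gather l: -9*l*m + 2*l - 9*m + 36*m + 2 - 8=l*(2 - 9*m) + 27*m - 6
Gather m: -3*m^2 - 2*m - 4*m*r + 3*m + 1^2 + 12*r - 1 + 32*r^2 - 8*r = -3*m^2 + m*(1 - 4*r) + 32*r^2 + 4*r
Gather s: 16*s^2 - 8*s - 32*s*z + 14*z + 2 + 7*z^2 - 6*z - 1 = 16*s^2 + s*(-32*z - 8) + 7*z^2 + 8*z + 1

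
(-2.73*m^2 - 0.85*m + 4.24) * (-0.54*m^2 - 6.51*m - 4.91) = 1.4742*m^4 + 18.2313*m^3 + 16.6482*m^2 - 23.4289*m - 20.8184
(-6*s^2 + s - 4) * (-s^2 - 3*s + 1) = 6*s^4 + 17*s^3 - 5*s^2 + 13*s - 4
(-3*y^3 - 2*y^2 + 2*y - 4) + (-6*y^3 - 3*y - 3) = -9*y^3 - 2*y^2 - y - 7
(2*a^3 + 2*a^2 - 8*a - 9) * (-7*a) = -14*a^4 - 14*a^3 + 56*a^2 + 63*a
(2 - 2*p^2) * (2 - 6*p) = 12*p^3 - 4*p^2 - 12*p + 4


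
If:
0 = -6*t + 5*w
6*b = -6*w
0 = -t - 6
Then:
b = 36/5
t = -6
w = -36/5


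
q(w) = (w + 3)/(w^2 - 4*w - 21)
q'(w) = (4 - 2*w)*(w + 3)/(w^2 - 4*w - 21)^2 + 1/(w^2 - 4*w - 21)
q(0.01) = -0.14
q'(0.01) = -0.02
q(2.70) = -0.23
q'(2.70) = -0.05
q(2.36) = -0.22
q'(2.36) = -0.05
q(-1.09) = -0.12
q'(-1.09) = -0.02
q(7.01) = 100.00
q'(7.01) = -10000.00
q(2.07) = -0.20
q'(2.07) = -0.04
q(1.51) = -0.18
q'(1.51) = -0.03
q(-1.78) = -0.11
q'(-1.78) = -0.01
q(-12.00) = -0.05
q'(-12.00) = 0.00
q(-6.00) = -0.08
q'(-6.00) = -0.00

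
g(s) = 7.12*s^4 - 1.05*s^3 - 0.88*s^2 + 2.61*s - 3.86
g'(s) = 28.48*s^3 - 3.15*s^2 - 1.76*s + 2.61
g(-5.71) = 7716.78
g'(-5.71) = -5392.15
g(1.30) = 16.07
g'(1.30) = 57.57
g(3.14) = 655.30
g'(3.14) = 847.74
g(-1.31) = 14.54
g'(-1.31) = -64.52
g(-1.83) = 74.70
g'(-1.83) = -179.26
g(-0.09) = -4.10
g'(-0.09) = 2.72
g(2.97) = 522.62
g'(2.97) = 715.72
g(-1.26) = 11.50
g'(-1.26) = -57.14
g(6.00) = 8980.84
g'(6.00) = 6030.33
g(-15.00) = 363752.74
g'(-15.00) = -96799.74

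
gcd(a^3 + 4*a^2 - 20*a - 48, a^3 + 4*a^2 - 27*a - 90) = a + 6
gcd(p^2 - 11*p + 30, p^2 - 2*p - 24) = p - 6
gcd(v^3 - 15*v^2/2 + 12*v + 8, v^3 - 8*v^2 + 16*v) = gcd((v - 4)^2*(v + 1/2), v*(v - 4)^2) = v^2 - 8*v + 16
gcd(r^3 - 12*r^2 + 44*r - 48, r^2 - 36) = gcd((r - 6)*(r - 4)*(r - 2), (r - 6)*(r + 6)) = r - 6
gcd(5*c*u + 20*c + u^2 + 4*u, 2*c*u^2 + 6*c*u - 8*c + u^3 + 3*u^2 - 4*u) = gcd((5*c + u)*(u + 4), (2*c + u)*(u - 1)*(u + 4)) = u + 4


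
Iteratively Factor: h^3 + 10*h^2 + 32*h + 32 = (h + 4)*(h^2 + 6*h + 8) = (h + 2)*(h + 4)*(h + 4)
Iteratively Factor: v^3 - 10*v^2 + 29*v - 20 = (v - 5)*(v^2 - 5*v + 4) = (v - 5)*(v - 1)*(v - 4)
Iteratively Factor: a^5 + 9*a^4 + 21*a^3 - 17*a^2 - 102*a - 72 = (a - 2)*(a^4 + 11*a^3 + 43*a^2 + 69*a + 36) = (a - 2)*(a + 4)*(a^3 + 7*a^2 + 15*a + 9) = (a - 2)*(a + 3)*(a + 4)*(a^2 + 4*a + 3) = (a - 2)*(a + 3)^2*(a + 4)*(a + 1)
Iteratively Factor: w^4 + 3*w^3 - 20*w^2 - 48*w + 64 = (w + 4)*(w^3 - w^2 - 16*w + 16) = (w - 1)*(w + 4)*(w^2 - 16) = (w - 1)*(w + 4)^2*(w - 4)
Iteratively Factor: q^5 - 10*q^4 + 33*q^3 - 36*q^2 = (q - 4)*(q^4 - 6*q^3 + 9*q^2) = q*(q - 4)*(q^3 - 6*q^2 + 9*q) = q*(q - 4)*(q - 3)*(q^2 - 3*q) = q*(q - 4)*(q - 3)^2*(q)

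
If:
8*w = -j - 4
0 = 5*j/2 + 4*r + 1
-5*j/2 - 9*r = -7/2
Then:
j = -46/25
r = 9/10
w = -27/100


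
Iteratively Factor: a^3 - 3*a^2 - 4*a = (a + 1)*(a^2 - 4*a) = a*(a + 1)*(a - 4)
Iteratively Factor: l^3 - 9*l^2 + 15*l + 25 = (l - 5)*(l^2 - 4*l - 5) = (l - 5)*(l + 1)*(l - 5)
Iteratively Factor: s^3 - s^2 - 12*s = (s)*(s^2 - s - 12) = s*(s + 3)*(s - 4)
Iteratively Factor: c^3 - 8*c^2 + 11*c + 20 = (c - 4)*(c^2 - 4*c - 5) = (c - 5)*(c - 4)*(c + 1)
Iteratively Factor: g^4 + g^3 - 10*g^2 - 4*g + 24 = (g - 2)*(g^3 + 3*g^2 - 4*g - 12) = (g - 2)^2*(g^2 + 5*g + 6) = (g - 2)^2*(g + 3)*(g + 2)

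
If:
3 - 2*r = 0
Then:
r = 3/2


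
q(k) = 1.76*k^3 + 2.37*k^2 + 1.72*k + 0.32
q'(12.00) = 818.92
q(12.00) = 3403.52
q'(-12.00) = 705.16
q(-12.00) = -2720.32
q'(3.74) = 93.30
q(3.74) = 131.98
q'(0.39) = 4.37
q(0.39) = 1.46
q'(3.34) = 76.45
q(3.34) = 98.08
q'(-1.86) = 11.17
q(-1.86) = -6.01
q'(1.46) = 19.90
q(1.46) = 13.36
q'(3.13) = 68.28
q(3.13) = 82.89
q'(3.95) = 102.82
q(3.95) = 152.56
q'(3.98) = 104.22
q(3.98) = 155.67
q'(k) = 5.28*k^2 + 4.74*k + 1.72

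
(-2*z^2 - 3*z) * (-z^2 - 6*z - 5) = 2*z^4 + 15*z^3 + 28*z^2 + 15*z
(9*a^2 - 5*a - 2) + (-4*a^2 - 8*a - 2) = 5*a^2 - 13*a - 4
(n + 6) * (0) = 0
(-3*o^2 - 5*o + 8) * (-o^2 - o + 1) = 3*o^4 + 8*o^3 - 6*o^2 - 13*o + 8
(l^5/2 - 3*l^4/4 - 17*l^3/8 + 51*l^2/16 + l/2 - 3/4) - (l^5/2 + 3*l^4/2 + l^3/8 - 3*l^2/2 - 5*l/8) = -9*l^4/4 - 9*l^3/4 + 75*l^2/16 + 9*l/8 - 3/4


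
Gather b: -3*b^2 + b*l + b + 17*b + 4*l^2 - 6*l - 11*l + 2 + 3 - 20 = -3*b^2 + b*(l + 18) + 4*l^2 - 17*l - 15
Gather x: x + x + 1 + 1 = 2*x + 2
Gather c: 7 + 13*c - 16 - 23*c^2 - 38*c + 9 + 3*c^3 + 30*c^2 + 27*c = 3*c^3 + 7*c^2 + 2*c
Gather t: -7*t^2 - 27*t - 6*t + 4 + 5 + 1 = -7*t^2 - 33*t + 10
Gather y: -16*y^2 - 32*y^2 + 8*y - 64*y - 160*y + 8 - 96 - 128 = -48*y^2 - 216*y - 216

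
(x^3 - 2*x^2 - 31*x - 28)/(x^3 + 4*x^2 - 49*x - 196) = (x + 1)/(x + 7)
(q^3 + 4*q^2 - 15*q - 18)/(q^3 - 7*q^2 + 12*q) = (q^2 + 7*q + 6)/(q*(q - 4))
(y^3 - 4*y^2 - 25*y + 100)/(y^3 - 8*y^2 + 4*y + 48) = (y^2 - 25)/(y^2 - 4*y - 12)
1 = 1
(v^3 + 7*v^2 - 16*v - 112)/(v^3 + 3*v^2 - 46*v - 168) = (v^2 + 3*v - 28)/(v^2 - v - 42)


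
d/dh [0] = 0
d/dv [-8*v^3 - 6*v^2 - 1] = 12*v*(-2*v - 1)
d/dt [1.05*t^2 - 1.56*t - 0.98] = 2.1*t - 1.56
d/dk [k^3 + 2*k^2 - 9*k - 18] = 3*k^2 + 4*k - 9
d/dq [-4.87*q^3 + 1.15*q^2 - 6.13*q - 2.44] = -14.61*q^2 + 2.3*q - 6.13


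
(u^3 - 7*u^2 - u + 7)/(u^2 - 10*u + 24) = (u^3 - 7*u^2 - u + 7)/(u^2 - 10*u + 24)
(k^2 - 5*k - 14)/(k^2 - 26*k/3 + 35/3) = 3*(k + 2)/(3*k - 5)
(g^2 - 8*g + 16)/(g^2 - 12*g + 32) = (g - 4)/(g - 8)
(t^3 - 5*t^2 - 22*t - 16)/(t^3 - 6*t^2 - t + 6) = (t^2 - 6*t - 16)/(t^2 - 7*t + 6)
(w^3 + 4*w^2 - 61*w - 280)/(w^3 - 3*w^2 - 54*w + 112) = (w + 5)/(w - 2)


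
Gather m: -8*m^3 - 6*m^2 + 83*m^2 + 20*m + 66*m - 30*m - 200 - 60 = -8*m^3 + 77*m^2 + 56*m - 260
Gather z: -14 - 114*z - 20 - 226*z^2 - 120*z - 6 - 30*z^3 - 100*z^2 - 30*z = -30*z^3 - 326*z^2 - 264*z - 40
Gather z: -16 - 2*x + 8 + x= -x - 8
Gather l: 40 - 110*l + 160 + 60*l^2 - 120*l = 60*l^2 - 230*l + 200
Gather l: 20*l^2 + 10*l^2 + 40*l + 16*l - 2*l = 30*l^2 + 54*l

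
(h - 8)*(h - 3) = h^2 - 11*h + 24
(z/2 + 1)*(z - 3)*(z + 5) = z^3/2 + 2*z^2 - 11*z/2 - 15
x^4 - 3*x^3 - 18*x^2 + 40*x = x*(x - 5)*(x - 2)*(x + 4)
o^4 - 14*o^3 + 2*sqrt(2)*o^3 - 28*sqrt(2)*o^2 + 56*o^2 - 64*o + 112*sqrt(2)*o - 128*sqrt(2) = (o - 8)*(o - 4)*(o - 2)*(o + 2*sqrt(2))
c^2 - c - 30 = (c - 6)*(c + 5)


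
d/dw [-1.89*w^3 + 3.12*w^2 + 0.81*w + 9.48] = -5.67*w^2 + 6.24*w + 0.81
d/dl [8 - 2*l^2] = -4*l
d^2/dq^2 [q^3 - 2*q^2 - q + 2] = 6*q - 4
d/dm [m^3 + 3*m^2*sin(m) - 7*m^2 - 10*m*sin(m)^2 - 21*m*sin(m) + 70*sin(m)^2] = 3*m^2*cos(m) + 3*m^2 + 6*m*sin(m) - 10*m*sin(2*m) - 21*m*cos(m) - 14*m - 10*sin(m)^2 - 21*sin(m) + 70*sin(2*m)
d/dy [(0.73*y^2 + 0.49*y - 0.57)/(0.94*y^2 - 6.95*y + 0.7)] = (-5.5341*y^2 + 2.0936*y - 3.6185)/(0.8836*y^4 - 13.066*y^3 + 49.6185*y^2 - 9.73*y + 0.49)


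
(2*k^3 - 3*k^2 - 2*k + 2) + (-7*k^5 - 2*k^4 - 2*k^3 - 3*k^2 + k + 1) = -7*k^5 - 2*k^4 - 6*k^2 - k + 3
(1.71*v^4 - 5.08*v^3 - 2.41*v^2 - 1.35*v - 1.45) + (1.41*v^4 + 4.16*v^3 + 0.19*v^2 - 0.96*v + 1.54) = 3.12*v^4 - 0.92*v^3 - 2.22*v^2 - 2.31*v + 0.0900000000000001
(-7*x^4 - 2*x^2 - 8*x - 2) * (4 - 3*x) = 21*x^5 - 28*x^4 + 6*x^3 + 16*x^2 - 26*x - 8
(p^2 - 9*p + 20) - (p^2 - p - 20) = 40 - 8*p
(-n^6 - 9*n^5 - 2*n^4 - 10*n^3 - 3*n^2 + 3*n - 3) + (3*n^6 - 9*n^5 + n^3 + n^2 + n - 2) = 2*n^6 - 18*n^5 - 2*n^4 - 9*n^3 - 2*n^2 + 4*n - 5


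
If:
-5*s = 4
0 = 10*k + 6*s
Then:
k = 12/25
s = -4/5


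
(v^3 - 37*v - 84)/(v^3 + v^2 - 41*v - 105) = (v + 4)/(v + 5)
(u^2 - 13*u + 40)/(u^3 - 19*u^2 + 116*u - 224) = (u - 5)/(u^2 - 11*u + 28)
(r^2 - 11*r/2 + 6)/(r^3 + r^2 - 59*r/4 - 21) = 2*(2*r - 3)/(4*r^2 + 20*r + 21)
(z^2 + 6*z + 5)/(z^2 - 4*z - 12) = (z^2 + 6*z + 5)/(z^2 - 4*z - 12)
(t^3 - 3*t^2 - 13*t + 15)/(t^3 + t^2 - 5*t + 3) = (t - 5)/(t - 1)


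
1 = 1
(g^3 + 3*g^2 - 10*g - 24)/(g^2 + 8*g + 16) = (g^2 - g - 6)/(g + 4)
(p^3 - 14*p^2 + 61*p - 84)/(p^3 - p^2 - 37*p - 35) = (p^2 - 7*p + 12)/(p^2 + 6*p + 5)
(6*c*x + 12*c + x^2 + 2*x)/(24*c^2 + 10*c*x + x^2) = (x + 2)/(4*c + x)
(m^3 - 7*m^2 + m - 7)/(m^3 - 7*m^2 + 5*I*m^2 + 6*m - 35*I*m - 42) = (m + I)/(m + 6*I)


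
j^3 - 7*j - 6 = (j - 3)*(j + 1)*(j + 2)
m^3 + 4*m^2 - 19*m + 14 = (m - 2)*(m - 1)*(m + 7)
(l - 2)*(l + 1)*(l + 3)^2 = l^4 + 5*l^3 + l^2 - 21*l - 18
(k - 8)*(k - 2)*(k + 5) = k^3 - 5*k^2 - 34*k + 80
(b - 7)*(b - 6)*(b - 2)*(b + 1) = b^4 - 14*b^3 + 53*b^2 - 16*b - 84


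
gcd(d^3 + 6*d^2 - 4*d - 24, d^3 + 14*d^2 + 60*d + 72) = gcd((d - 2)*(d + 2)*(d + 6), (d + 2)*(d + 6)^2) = d^2 + 8*d + 12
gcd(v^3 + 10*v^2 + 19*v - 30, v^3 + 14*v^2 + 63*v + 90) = v^2 + 11*v + 30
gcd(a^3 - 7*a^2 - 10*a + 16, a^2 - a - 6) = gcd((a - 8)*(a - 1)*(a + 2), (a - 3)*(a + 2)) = a + 2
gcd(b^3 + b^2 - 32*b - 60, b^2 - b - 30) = b^2 - b - 30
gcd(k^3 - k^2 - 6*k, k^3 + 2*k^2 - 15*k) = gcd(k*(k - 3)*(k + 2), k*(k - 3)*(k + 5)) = k^2 - 3*k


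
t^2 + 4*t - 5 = (t - 1)*(t + 5)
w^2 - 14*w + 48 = (w - 8)*(w - 6)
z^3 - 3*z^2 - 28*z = z*(z - 7)*(z + 4)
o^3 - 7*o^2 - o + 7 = (o - 7)*(o - 1)*(o + 1)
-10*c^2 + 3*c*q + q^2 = (-2*c + q)*(5*c + q)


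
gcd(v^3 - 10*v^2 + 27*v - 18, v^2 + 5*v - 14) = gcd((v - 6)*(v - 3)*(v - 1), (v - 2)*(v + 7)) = 1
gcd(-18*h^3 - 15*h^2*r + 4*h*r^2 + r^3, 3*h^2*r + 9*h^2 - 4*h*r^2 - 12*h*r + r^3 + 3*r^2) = -3*h + r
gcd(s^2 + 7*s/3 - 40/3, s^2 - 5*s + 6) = 1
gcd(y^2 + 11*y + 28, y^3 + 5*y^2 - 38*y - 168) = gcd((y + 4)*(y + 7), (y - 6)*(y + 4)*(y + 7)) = y^2 + 11*y + 28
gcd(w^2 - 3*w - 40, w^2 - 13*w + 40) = w - 8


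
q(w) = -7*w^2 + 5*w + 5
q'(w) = 5 - 14*w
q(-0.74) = -2.53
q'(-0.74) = 15.36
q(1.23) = 0.56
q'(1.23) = -12.22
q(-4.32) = -147.24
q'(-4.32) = 65.48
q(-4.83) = -182.45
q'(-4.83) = 72.62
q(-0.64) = -1.07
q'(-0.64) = 13.96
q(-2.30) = -43.53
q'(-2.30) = 37.20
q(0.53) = 5.68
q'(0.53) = -2.42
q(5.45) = -175.67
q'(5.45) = -71.30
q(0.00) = 5.00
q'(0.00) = 5.00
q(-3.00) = -73.00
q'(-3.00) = 47.00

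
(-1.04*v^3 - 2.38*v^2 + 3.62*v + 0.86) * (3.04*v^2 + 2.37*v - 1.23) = -3.1616*v^5 - 9.7*v^4 + 6.6434*v^3 + 14.1212*v^2 - 2.4144*v - 1.0578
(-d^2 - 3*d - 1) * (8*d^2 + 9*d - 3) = -8*d^4 - 33*d^3 - 32*d^2 + 3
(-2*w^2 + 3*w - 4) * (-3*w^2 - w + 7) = 6*w^4 - 7*w^3 - 5*w^2 + 25*w - 28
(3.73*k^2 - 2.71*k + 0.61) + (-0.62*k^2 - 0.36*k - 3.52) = 3.11*k^2 - 3.07*k - 2.91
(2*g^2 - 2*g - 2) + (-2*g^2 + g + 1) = -g - 1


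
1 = 1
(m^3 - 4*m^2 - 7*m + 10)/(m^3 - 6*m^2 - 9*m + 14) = (m - 5)/(m - 7)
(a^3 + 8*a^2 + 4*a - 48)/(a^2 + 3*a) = (a^3 + 8*a^2 + 4*a - 48)/(a*(a + 3))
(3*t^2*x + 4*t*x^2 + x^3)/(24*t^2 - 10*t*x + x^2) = x*(3*t^2 + 4*t*x + x^2)/(24*t^2 - 10*t*x + x^2)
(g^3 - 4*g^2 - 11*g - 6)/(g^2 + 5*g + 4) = (g^2 - 5*g - 6)/(g + 4)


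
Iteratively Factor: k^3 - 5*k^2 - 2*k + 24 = (k + 2)*(k^2 - 7*k + 12) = (k - 3)*(k + 2)*(k - 4)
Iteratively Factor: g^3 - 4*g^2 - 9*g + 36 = (g - 4)*(g^2 - 9) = (g - 4)*(g - 3)*(g + 3)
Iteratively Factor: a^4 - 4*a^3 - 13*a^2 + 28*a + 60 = (a - 5)*(a^3 + a^2 - 8*a - 12) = (a - 5)*(a + 2)*(a^2 - a - 6) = (a - 5)*(a + 2)^2*(a - 3)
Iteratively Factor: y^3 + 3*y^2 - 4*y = (y + 4)*(y^2 - y) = (y - 1)*(y + 4)*(y)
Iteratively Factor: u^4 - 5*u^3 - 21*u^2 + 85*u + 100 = (u + 1)*(u^3 - 6*u^2 - 15*u + 100) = (u + 1)*(u + 4)*(u^2 - 10*u + 25) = (u - 5)*(u + 1)*(u + 4)*(u - 5)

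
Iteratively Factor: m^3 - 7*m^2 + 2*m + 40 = (m - 5)*(m^2 - 2*m - 8) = (m - 5)*(m - 4)*(m + 2)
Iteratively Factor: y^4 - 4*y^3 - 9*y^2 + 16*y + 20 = (y - 2)*(y^3 - 2*y^2 - 13*y - 10) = (y - 5)*(y - 2)*(y^2 + 3*y + 2) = (y - 5)*(y - 2)*(y + 2)*(y + 1)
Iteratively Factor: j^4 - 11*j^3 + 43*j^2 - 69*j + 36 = (j - 3)*(j^3 - 8*j^2 + 19*j - 12) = (j - 3)^2*(j^2 - 5*j + 4) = (j - 4)*(j - 3)^2*(j - 1)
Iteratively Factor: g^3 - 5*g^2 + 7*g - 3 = (g - 1)*(g^2 - 4*g + 3) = (g - 3)*(g - 1)*(g - 1)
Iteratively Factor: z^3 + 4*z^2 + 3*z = (z + 3)*(z^2 + z) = z*(z + 3)*(z + 1)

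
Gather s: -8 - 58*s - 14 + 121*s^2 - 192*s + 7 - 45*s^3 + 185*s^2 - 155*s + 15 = -45*s^3 + 306*s^2 - 405*s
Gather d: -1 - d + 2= 1 - d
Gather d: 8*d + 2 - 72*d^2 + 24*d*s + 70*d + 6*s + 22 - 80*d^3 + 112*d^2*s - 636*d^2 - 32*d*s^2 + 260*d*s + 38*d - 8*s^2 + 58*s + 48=-80*d^3 + d^2*(112*s - 708) + d*(-32*s^2 + 284*s + 116) - 8*s^2 + 64*s + 72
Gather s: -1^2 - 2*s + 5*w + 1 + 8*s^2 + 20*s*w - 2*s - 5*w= 8*s^2 + s*(20*w - 4)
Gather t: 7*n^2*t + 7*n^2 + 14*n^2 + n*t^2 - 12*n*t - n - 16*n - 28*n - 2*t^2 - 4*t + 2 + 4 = 21*n^2 - 45*n + t^2*(n - 2) + t*(7*n^2 - 12*n - 4) + 6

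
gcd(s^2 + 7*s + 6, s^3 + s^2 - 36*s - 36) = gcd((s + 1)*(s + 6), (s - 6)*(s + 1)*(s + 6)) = s^2 + 7*s + 6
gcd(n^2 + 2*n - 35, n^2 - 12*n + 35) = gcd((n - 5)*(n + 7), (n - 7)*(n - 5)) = n - 5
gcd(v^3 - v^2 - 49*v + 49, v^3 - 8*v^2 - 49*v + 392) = v^2 - 49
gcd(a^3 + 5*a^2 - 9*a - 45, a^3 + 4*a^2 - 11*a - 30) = a^2 + 2*a - 15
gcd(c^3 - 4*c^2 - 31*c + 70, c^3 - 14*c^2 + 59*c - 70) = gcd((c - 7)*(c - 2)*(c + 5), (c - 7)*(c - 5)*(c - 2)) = c^2 - 9*c + 14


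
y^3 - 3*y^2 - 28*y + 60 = (y - 6)*(y - 2)*(y + 5)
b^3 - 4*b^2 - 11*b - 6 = (b - 6)*(b + 1)^2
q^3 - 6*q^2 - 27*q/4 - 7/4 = (q - 7)*(q + 1/2)^2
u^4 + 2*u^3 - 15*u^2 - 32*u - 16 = (u - 4)*(u + 1)^2*(u + 4)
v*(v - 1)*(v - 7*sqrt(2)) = v^3 - 7*sqrt(2)*v^2 - v^2 + 7*sqrt(2)*v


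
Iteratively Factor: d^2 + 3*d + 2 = (d + 1)*(d + 2)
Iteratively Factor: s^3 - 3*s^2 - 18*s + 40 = (s + 4)*(s^2 - 7*s + 10) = (s - 2)*(s + 4)*(s - 5)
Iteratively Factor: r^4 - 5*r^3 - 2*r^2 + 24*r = (r)*(r^3 - 5*r^2 - 2*r + 24) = r*(r - 3)*(r^2 - 2*r - 8) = r*(r - 4)*(r - 3)*(r + 2)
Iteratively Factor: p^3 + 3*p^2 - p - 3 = (p + 3)*(p^2 - 1) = (p + 1)*(p + 3)*(p - 1)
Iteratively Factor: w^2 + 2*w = (w)*(w + 2)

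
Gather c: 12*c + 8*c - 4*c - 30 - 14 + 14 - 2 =16*c - 32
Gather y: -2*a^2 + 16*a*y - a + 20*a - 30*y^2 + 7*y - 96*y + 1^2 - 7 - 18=-2*a^2 + 19*a - 30*y^2 + y*(16*a - 89) - 24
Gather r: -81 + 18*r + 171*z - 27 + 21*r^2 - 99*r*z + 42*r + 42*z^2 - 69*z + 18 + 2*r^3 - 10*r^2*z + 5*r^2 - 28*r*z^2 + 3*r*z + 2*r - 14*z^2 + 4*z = 2*r^3 + r^2*(26 - 10*z) + r*(-28*z^2 - 96*z + 62) + 28*z^2 + 106*z - 90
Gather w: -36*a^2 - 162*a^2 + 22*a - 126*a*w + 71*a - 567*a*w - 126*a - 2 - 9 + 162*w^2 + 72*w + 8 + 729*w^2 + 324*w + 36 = -198*a^2 - 33*a + 891*w^2 + w*(396 - 693*a) + 33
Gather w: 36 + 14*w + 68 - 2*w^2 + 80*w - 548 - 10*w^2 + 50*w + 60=-12*w^2 + 144*w - 384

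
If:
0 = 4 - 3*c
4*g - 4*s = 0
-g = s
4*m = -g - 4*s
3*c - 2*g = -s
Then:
No Solution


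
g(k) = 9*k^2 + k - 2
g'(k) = 18*k + 1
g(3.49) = 111.11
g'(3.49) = 63.82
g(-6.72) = 397.71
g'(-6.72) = -119.96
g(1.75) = 27.31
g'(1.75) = 32.50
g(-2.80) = 65.76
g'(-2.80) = -49.40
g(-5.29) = 244.57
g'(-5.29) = -94.22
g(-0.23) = -1.75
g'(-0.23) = -3.14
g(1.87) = 31.34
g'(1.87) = 34.66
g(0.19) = -1.49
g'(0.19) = 4.42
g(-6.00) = 316.00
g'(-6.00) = -107.00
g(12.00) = 1306.00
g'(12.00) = 217.00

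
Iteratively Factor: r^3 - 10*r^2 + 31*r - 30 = (r - 2)*(r^2 - 8*r + 15) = (r - 3)*(r - 2)*(r - 5)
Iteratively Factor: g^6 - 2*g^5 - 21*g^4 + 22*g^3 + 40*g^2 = (g + 4)*(g^5 - 6*g^4 + 3*g^3 + 10*g^2) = (g - 2)*(g + 4)*(g^4 - 4*g^3 - 5*g^2) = g*(g - 2)*(g + 4)*(g^3 - 4*g^2 - 5*g) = g*(g - 5)*(g - 2)*(g + 4)*(g^2 + g) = g*(g - 5)*(g - 2)*(g + 1)*(g + 4)*(g)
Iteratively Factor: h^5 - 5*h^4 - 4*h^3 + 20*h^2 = (h)*(h^4 - 5*h^3 - 4*h^2 + 20*h) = h*(h - 5)*(h^3 - 4*h) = h*(h - 5)*(h + 2)*(h^2 - 2*h) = h^2*(h - 5)*(h + 2)*(h - 2)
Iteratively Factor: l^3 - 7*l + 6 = (l - 2)*(l^2 + 2*l - 3) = (l - 2)*(l - 1)*(l + 3)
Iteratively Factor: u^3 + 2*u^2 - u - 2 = (u - 1)*(u^2 + 3*u + 2) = (u - 1)*(u + 1)*(u + 2)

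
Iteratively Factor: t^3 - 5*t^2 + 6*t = (t)*(t^2 - 5*t + 6) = t*(t - 3)*(t - 2)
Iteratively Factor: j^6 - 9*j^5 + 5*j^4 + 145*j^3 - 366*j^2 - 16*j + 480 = (j - 4)*(j^5 - 5*j^4 - 15*j^3 + 85*j^2 - 26*j - 120) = (j - 4)*(j - 3)*(j^4 - 2*j^3 - 21*j^2 + 22*j + 40) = (j - 4)*(j - 3)*(j + 1)*(j^3 - 3*j^2 - 18*j + 40) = (j - 4)*(j - 3)*(j - 2)*(j + 1)*(j^2 - j - 20) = (j - 5)*(j - 4)*(j - 3)*(j - 2)*(j + 1)*(j + 4)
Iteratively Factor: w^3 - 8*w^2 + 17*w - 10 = (w - 2)*(w^2 - 6*w + 5) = (w - 2)*(w - 1)*(w - 5)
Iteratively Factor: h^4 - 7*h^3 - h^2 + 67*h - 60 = (h - 1)*(h^3 - 6*h^2 - 7*h + 60) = (h - 1)*(h + 3)*(h^2 - 9*h + 20) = (h - 4)*(h - 1)*(h + 3)*(h - 5)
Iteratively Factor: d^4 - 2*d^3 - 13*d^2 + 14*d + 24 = (d - 4)*(d^3 + 2*d^2 - 5*d - 6) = (d - 4)*(d - 2)*(d^2 + 4*d + 3) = (d - 4)*(d - 2)*(d + 3)*(d + 1)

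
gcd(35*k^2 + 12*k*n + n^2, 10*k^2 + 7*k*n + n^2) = 5*k + n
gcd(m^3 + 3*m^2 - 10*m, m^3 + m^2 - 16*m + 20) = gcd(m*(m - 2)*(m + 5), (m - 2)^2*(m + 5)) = m^2 + 3*m - 10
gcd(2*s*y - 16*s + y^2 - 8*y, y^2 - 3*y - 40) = y - 8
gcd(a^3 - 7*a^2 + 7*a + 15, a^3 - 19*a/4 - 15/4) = a + 1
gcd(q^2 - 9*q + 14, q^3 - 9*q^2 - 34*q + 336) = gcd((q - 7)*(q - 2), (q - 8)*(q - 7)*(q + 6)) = q - 7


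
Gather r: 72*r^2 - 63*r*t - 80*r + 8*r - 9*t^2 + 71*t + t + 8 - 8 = 72*r^2 + r*(-63*t - 72) - 9*t^2 + 72*t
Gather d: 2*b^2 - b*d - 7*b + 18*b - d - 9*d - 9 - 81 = 2*b^2 + 11*b + d*(-b - 10) - 90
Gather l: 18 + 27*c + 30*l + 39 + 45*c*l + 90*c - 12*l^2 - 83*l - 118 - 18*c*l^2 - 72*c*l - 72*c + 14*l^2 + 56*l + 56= 45*c + l^2*(2 - 18*c) + l*(3 - 27*c) - 5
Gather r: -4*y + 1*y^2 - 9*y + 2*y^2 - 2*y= 3*y^2 - 15*y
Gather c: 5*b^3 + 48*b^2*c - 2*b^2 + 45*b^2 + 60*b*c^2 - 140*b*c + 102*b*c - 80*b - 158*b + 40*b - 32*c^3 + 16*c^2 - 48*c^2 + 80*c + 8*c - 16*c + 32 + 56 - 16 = 5*b^3 + 43*b^2 - 198*b - 32*c^3 + c^2*(60*b - 32) + c*(48*b^2 - 38*b + 72) + 72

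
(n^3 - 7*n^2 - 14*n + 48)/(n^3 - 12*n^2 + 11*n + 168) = (n - 2)/(n - 7)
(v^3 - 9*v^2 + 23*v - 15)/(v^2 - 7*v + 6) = (v^2 - 8*v + 15)/(v - 6)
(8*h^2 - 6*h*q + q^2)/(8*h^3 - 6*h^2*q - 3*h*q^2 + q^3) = (-2*h + q)/(-2*h^2 + h*q + q^2)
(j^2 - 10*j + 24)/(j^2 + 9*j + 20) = (j^2 - 10*j + 24)/(j^2 + 9*j + 20)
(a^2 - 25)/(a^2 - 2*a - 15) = (a + 5)/(a + 3)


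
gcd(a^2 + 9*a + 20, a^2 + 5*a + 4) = a + 4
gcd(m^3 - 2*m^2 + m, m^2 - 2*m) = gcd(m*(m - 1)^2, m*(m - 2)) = m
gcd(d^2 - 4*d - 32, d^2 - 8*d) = d - 8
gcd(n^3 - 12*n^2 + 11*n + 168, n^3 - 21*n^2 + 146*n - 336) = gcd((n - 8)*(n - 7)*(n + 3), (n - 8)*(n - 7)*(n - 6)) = n^2 - 15*n + 56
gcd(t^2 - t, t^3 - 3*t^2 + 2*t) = t^2 - t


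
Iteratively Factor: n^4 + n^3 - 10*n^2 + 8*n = (n + 4)*(n^3 - 3*n^2 + 2*n) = (n - 2)*(n + 4)*(n^2 - n) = (n - 2)*(n - 1)*(n + 4)*(n)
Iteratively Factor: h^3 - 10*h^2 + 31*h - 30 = (h - 3)*(h^2 - 7*h + 10) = (h - 3)*(h - 2)*(h - 5)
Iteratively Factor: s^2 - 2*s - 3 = (s + 1)*(s - 3)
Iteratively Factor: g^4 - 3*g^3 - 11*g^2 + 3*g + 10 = (g - 1)*(g^3 - 2*g^2 - 13*g - 10) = (g - 1)*(g + 1)*(g^2 - 3*g - 10) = (g - 5)*(g - 1)*(g + 1)*(g + 2)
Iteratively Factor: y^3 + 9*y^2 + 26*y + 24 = (y + 3)*(y^2 + 6*y + 8) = (y + 3)*(y + 4)*(y + 2)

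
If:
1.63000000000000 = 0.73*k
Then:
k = 2.23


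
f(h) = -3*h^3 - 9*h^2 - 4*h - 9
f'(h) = -9*h^2 - 18*h - 4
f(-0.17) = -8.57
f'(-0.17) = -1.20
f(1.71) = -57.16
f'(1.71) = -61.10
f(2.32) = -104.18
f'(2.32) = -94.20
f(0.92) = -22.63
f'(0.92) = -28.18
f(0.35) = -11.63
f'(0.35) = -11.40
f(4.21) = -409.21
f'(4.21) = -239.30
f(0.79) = -19.26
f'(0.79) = -23.84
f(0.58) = -14.93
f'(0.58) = -17.47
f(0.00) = -9.00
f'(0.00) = -4.00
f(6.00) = -1005.00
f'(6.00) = -436.00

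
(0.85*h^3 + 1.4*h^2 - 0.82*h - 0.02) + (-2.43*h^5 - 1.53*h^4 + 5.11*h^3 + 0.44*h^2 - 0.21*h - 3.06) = -2.43*h^5 - 1.53*h^4 + 5.96*h^3 + 1.84*h^2 - 1.03*h - 3.08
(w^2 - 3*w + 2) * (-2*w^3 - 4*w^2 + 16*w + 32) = -2*w^5 + 2*w^4 + 24*w^3 - 24*w^2 - 64*w + 64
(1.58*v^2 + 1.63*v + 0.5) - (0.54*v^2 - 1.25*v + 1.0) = 1.04*v^2 + 2.88*v - 0.5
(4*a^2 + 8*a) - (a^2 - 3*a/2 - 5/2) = 3*a^2 + 19*a/2 + 5/2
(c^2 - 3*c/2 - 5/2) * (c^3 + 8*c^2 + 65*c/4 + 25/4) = c^5 + 13*c^4/2 + 7*c^3/4 - 305*c^2/8 - 50*c - 125/8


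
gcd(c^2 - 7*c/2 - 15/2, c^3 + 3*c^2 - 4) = 1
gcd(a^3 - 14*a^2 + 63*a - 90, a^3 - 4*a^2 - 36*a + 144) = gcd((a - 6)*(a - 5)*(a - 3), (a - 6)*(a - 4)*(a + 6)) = a - 6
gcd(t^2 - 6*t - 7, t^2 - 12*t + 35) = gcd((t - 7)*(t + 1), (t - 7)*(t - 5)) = t - 7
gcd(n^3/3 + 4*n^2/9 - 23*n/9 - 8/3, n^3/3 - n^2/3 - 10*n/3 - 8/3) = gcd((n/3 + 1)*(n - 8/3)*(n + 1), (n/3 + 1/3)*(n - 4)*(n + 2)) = n + 1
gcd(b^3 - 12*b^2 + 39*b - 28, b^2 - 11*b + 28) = b^2 - 11*b + 28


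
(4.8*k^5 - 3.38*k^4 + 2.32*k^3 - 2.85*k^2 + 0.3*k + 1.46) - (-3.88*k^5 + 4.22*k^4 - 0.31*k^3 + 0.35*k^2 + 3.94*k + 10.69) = 8.68*k^5 - 7.6*k^4 + 2.63*k^3 - 3.2*k^2 - 3.64*k - 9.23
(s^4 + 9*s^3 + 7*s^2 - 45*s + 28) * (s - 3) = s^5 + 6*s^4 - 20*s^3 - 66*s^2 + 163*s - 84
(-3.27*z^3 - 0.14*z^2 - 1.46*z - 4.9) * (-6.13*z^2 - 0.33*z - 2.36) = 20.0451*z^5 + 1.9373*z^4 + 16.7132*z^3 + 30.8492*z^2 + 5.0626*z + 11.564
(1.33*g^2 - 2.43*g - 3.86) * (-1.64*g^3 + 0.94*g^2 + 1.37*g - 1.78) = -2.1812*g^5 + 5.2354*g^4 + 5.8683*g^3 - 9.3249*g^2 - 0.962800000000001*g + 6.8708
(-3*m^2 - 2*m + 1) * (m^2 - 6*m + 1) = -3*m^4 + 16*m^3 + 10*m^2 - 8*m + 1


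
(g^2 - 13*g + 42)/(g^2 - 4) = (g^2 - 13*g + 42)/(g^2 - 4)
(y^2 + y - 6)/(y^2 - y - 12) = (y - 2)/(y - 4)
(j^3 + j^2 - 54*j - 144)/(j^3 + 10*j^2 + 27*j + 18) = (j - 8)/(j + 1)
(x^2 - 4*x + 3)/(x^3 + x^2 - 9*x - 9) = (x - 1)/(x^2 + 4*x + 3)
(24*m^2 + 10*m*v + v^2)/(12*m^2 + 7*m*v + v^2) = (6*m + v)/(3*m + v)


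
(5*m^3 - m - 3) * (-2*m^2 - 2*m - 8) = -10*m^5 - 10*m^4 - 38*m^3 + 8*m^2 + 14*m + 24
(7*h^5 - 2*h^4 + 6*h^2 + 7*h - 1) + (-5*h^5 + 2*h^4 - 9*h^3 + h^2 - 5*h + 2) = 2*h^5 - 9*h^3 + 7*h^2 + 2*h + 1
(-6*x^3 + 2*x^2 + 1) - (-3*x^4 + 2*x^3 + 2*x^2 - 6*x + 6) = 3*x^4 - 8*x^3 + 6*x - 5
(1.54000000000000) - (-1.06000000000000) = 2.60000000000000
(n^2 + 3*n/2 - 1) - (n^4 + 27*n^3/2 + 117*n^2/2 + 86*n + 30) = -n^4 - 27*n^3/2 - 115*n^2/2 - 169*n/2 - 31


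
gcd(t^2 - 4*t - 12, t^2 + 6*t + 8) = t + 2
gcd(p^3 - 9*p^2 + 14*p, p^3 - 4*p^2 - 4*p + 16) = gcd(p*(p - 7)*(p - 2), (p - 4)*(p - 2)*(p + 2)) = p - 2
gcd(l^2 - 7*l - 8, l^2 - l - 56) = l - 8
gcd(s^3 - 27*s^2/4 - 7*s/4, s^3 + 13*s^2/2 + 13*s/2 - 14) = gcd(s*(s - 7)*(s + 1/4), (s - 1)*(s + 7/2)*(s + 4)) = 1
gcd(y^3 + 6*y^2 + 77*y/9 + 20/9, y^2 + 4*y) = y + 4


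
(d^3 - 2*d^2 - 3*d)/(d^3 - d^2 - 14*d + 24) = d*(d + 1)/(d^2 + 2*d - 8)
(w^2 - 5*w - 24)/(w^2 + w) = (w^2 - 5*w - 24)/(w*(w + 1))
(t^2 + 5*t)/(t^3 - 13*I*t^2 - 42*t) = (t + 5)/(t^2 - 13*I*t - 42)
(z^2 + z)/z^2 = (z + 1)/z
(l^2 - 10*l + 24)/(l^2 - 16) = (l - 6)/(l + 4)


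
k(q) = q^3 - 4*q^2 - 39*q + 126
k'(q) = 3*q^2 - 8*q - 39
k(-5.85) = 17.06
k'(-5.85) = 110.47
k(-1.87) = 178.40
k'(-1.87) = -13.55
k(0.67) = 98.38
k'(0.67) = -43.01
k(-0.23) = 134.75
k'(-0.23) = -37.00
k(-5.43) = 59.73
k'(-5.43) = 92.89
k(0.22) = 117.24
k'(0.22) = -40.61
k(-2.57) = 182.84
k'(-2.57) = 1.37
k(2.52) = 18.32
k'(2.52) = -40.11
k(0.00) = 126.00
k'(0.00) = -39.00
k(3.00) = 0.00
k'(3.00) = -36.00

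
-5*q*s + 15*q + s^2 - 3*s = (-5*q + s)*(s - 3)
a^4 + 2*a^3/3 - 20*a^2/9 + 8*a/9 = a*(a - 2/3)^2*(a + 2)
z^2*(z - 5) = z^3 - 5*z^2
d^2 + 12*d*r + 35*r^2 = (d + 5*r)*(d + 7*r)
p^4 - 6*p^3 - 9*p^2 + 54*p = p*(p - 6)*(p - 3)*(p + 3)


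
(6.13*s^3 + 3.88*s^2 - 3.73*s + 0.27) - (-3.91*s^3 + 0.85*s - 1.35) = 10.04*s^3 + 3.88*s^2 - 4.58*s + 1.62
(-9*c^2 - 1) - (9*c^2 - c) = -18*c^2 + c - 1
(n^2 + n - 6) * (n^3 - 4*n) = n^5 + n^4 - 10*n^3 - 4*n^2 + 24*n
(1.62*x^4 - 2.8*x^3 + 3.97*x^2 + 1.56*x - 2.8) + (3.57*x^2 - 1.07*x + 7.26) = 1.62*x^4 - 2.8*x^3 + 7.54*x^2 + 0.49*x + 4.46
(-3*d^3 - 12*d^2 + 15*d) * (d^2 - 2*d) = -3*d^5 - 6*d^4 + 39*d^3 - 30*d^2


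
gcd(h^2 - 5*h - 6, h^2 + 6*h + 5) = h + 1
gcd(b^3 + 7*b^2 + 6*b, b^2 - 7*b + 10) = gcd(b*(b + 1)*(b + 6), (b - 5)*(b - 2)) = 1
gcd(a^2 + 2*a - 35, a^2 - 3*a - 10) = a - 5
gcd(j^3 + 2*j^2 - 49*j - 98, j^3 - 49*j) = j^2 - 49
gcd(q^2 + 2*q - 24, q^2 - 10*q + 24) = q - 4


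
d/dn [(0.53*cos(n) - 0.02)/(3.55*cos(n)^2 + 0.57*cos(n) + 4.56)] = (1.8815*cos(n)^2 - 0.142*cos(n) - 2.4282)*sin(n)/(12.6025*cos(n)^4 + 4.047*cos(n)^3 + 32.7009*cos(n)^2 + 5.1984*cos(n) + 20.7936)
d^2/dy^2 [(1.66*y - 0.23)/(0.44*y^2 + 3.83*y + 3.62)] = ((0.88*y + 3.83)*(1.66*y - 0.23)*(1.76*y + 7.66) - (4.3824*y + 12.5132)*(0.44*y^2 + 3.83*y + 3.62))/(0.44*y^2 + 3.83*y + 3.62)^3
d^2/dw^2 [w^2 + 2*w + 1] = 2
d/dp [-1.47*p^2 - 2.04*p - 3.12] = -2.94*p - 2.04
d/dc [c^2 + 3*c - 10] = 2*c + 3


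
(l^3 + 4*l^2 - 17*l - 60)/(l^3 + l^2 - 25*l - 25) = (l^2 - l - 12)/(l^2 - 4*l - 5)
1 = 1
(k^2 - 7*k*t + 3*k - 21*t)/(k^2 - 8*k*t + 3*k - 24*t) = (-k + 7*t)/(-k + 8*t)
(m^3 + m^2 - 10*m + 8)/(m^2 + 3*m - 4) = m - 2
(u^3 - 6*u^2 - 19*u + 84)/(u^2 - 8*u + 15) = (u^2 - 3*u - 28)/(u - 5)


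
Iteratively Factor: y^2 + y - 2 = (y - 1)*(y + 2)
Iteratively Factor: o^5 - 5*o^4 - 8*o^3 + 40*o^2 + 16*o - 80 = (o - 2)*(o^4 - 3*o^3 - 14*o^2 + 12*o + 40) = (o - 5)*(o - 2)*(o^3 + 2*o^2 - 4*o - 8) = (o - 5)*(o - 2)^2*(o^2 + 4*o + 4) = (o - 5)*(o - 2)^2*(o + 2)*(o + 2)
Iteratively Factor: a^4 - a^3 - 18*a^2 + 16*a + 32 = (a + 4)*(a^3 - 5*a^2 + 2*a + 8) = (a + 1)*(a + 4)*(a^2 - 6*a + 8) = (a - 2)*(a + 1)*(a + 4)*(a - 4)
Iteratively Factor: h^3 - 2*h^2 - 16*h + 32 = (h - 2)*(h^2 - 16) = (h - 2)*(h + 4)*(h - 4)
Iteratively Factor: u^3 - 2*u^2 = (u)*(u^2 - 2*u) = u*(u - 2)*(u)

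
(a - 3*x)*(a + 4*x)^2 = a^3 + 5*a^2*x - 8*a*x^2 - 48*x^3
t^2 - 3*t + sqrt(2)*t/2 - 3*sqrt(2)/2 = (t - 3)*(t + sqrt(2)/2)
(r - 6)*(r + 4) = r^2 - 2*r - 24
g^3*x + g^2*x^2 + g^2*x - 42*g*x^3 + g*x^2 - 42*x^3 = (g - 6*x)*(g + 7*x)*(g*x + x)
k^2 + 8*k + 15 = (k + 3)*(k + 5)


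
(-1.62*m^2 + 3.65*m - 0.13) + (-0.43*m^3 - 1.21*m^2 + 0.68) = -0.43*m^3 - 2.83*m^2 + 3.65*m + 0.55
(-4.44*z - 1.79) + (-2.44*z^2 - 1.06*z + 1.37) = -2.44*z^2 - 5.5*z - 0.42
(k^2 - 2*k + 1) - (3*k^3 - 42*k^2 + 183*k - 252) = -3*k^3 + 43*k^2 - 185*k + 253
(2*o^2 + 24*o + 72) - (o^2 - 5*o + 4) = o^2 + 29*o + 68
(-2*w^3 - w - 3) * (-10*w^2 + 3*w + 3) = 20*w^5 - 6*w^4 + 4*w^3 + 27*w^2 - 12*w - 9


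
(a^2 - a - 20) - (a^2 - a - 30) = 10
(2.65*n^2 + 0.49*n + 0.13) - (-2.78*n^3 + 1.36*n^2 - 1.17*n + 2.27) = 2.78*n^3 + 1.29*n^2 + 1.66*n - 2.14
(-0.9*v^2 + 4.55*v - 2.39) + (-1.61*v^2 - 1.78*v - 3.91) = -2.51*v^2 + 2.77*v - 6.3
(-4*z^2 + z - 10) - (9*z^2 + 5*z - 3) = -13*z^2 - 4*z - 7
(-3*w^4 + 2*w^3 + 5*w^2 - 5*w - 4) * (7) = -21*w^4 + 14*w^3 + 35*w^2 - 35*w - 28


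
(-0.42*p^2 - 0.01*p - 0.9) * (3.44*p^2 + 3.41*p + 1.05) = -1.4448*p^4 - 1.4666*p^3 - 3.5711*p^2 - 3.0795*p - 0.945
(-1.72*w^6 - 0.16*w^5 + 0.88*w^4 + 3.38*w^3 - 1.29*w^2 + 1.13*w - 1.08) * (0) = 0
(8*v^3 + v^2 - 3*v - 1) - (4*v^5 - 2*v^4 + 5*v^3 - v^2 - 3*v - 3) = -4*v^5 + 2*v^4 + 3*v^3 + 2*v^2 + 2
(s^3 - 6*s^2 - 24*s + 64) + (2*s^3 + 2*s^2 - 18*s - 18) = 3*s^3 - 4*s^2 - 42*s + 46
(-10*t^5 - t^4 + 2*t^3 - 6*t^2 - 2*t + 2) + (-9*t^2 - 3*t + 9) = -10*t^5 - t^4 + 2*t^3 - 15*t^2 - 5*t + 11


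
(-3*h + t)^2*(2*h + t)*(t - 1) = 18*h^3*t - 18*h^3 - 3*h^2*t^2 + 3*h^2*t - 4*h*t^3 + 4*h*t^2 + t^4 - t^3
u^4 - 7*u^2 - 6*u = u*(u - 3)*(u + 1)*(u + 2)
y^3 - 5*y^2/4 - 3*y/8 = y*(y - 3/2)*(y + 1/4)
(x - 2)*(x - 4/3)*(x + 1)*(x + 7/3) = x^4 - 55*x^2/9 + 10*x/9 + 56/9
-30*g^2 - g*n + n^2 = (-6*g + n)*(5*g + n)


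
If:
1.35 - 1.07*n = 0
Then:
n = 1.26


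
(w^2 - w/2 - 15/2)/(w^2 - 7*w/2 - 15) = (w - 3)/(w - 6)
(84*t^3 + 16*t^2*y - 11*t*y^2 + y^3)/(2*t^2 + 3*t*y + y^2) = (42*t^2 - 13*t*y + y^2)/(t + y)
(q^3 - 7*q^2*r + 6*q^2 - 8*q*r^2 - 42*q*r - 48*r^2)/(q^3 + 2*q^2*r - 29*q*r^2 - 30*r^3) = (q^2 - 8*q*r + 6*q - 48*r)/(q^2 + q*r - 30*r^2)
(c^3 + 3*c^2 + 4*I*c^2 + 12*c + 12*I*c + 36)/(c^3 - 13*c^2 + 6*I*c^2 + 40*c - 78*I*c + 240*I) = (c^2 + c*(3 - 2*I) - 6*I)/(c^2 - 13*c + 40)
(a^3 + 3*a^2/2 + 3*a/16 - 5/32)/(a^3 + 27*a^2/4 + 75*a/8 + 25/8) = (a - 1/4)/(a + 5)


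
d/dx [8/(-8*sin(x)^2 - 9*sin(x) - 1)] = 8*(16*sin(x) + 9)*cos(x)/(8*sin(x)^2 + 9*sin(x) + 1)^2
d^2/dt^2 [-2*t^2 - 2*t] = -4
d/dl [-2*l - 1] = -2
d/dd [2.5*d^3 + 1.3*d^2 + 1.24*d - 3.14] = 7.5*d^2 + 2.6*d + 1.24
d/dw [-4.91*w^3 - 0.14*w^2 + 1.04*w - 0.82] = -14.73*w^2 - 0.28*w + 1.04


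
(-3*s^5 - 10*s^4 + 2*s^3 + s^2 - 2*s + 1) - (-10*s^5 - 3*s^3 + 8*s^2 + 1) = 7*s^5 - 10*s^4 + 5*s^3 - 7*s^2 - 2*s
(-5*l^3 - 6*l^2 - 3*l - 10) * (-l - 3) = 5*l^4 + 21*l^3 + 21*l^2 + 19*l + 30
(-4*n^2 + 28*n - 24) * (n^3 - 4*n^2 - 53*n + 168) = -4*n^5 + 44*n^4 + 76*n^3 - 2060*n^2 + 5976*n - 4032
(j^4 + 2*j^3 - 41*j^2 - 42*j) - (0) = j^4 + 2*j^3 - 41*j^2 - 42*j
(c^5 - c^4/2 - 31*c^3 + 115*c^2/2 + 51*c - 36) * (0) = 0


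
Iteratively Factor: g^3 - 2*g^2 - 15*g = (g + 3)*(g^2 - 5*g) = g*(g + 3)*(g - 5)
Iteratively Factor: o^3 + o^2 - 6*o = (o - 2)*(o^2 + 3*o) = o*(o - 2)*(o + 3)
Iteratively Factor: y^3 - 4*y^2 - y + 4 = (y - 4)*(y^2 - 1) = (y - 4)*(y + 1)*(y - 1)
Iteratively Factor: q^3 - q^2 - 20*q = (q)*(q^2 - q - 20) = q*(q - 5)*(q + 4)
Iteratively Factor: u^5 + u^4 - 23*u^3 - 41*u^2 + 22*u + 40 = (u + 1)*(u^4 - 23*u^2 - 18*u + 40) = (u + 1)*(u + 2)*(u^3 - 2*u^2 - 19*u + 20) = (u - 5)*(u + 1)*(u + 2)*(u^2 + 3*u - 4) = (u - 5)*(u - 1)*(u + 1)*(u + 2)*(u + 4)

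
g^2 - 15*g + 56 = (g - 8)*(g - 7)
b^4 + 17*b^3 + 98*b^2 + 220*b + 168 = (b + 2)^2*(b + 6)*(b + 7)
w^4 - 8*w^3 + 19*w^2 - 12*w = w*(w - 4)*(w - 3)*(w - 1)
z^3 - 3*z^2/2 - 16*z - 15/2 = (z - 5)*(z + 1/2)*(z + 3)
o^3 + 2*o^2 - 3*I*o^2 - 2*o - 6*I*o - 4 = (o + 2)*(o - 2*I)*(o - I)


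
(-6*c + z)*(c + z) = -6*c^2 - 5*c*z + z^2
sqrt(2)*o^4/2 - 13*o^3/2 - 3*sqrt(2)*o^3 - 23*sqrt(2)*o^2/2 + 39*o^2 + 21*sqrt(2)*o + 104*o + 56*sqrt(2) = (o - 8)*(o + 2)*(o - 7*sqrt(2))*(sqrt(2)*o/2 + 1/2)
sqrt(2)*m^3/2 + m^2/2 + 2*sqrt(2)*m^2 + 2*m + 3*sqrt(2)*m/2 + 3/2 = (m + 1)*(m + 3)*(sqrt(2)*m/2 + 1/2)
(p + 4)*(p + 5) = p^2 + 9*p + 20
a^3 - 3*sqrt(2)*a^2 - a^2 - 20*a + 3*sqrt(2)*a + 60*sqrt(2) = (a - 5)*(a + 4)*(a - 3*sqrt(2))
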